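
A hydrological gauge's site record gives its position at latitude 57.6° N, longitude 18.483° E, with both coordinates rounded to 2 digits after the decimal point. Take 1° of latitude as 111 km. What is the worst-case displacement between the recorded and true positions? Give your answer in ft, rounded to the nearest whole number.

2066 ft

Rounding to 2 decimal places leaves each coordinate within ±0.005° of the true value.
North–south component: 0.005° × 111000 = 555 m.
E–W at 57.6°: 0.005° × 111000 × cos 57.6° = 0.005 × 111000 × 0.5358 ≈ 297.384 m.
The two errors are perpendicular, so the maximum displacement is √(555² + 297.384²) ≈ 629.652 m.
In feet: 629.652 m ÷ 0.3048 ≈ 2065.8 ft.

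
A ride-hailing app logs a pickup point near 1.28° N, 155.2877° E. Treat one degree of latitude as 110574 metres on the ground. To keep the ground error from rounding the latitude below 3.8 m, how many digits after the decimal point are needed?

5 decimal places

One degree of latitude covers 110574 m.
N decimal places → at most half a unit in the last place, 0.5 × 10⁻ᴺ° = 110574/2 × 10⁻ᴺ m.
Setting 55287 × 10⁻ᴺ ≤ 3.8 gives 10ᴺ ≥ 1.455e+04, i.e. N ≥ 4.16.
At 4 places the error can reach 5.53 m, but 5 places keeps it to 0.553 m.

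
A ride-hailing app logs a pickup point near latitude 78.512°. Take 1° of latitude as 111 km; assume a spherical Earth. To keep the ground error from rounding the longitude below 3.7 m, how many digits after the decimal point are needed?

At 78.512° one degree of longitude covers 111000 × cos 78.512° ≈ 111000 × 0.1992 ≈ 22107.1 m.
N decimal places → at most half a unit in the last place, 0.5 × 10⁻ᴺ° = 22107.1/2 × 10⁻ᴺ m.
Need 0.5 × 22107.1 × 10⁻ᴺ ≤ 3.7 → 10⁻ᴺ ≤ 3.347e-04, so N ≥ 3.48.
At 3 places the error can reach 11.1 m, but 4 places keeps it to 1.11 m.

4 decimal places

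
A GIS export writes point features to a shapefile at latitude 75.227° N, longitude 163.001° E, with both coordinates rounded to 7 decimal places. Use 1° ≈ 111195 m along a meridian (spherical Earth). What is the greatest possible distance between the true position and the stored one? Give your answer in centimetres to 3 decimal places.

0.574 centimetres

Rounding to 7 decimal places leaves each coordinate within ±5e-08° of the true value.
Latitude error → 5e-08 × 111195 = 0.00555975 m along the meridian.
East–west component at 75.227°: 5e-08° × 111195 × cos 75.227° ≈ 5e-08 × 28353.6 ≈ 0.00141768 m.
Worst case both components are at the extreme and orthogonal: √(0.00555975² + 0.00141768²) ≈ 0.00573765 m.
That is 0.00573765 m = 0.57377 cm.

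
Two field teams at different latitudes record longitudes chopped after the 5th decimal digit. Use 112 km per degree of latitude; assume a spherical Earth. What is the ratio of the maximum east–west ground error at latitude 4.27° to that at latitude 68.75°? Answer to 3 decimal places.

Truncating at 5 decimal places can drop up to a full unit in the last place, so the longitude may be off by as much as 1e-05°.
Error at 4.27° = 1e-05° × 112000 × cos 4.27° ≈ 1.12 × 0.9972 = 1.1169 m.
Error at 68.75° = 1e-05° × 112000 × cos 68.75° ≈ 1.12 × 0.3624 = 0.40593 m.
Ratio: 1.1169 / 0.40593 = cos 4.27° / cos 68.75° ≈ 2.7514.

2.751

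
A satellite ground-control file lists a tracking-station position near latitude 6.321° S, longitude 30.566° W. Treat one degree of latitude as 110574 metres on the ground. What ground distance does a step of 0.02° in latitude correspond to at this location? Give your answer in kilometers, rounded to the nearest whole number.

2 kilometers

0.02° × 110574 m/° = 2211.48 m.
That is 2211.48 m = 2.2115 km.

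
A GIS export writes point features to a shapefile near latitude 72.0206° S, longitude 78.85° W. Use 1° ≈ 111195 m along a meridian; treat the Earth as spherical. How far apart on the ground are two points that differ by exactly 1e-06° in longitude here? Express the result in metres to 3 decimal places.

0.034 metres

1e-06° of longitude at 72.0206° is 1e-06 × 111195 × cos 72.0206° ≈ 1e-06 × 34323.1 = 0.0343231 m.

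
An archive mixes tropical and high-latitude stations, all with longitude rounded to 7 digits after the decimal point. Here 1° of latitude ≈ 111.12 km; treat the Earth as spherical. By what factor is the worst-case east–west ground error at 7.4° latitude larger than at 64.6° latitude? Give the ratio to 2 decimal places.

2.31

Rounding to 7 decimal places leaves the longitude within ±5e-08° of the true value.
Error at 7.4° = 5e-08° × 111120 × cos 7.4° ≈ 0.005556 × 0.9917 = 0.0055097 m.
At 64.6°: 5e-08° × 111120 × cos 64.6° = 5e-08 × 111120 × 0.4289 ≈ 0.0023832 m.
The ratio reduces to cos 7.4° / cos 64.6° = 0.9917/0.4289 ≈ 2.3119.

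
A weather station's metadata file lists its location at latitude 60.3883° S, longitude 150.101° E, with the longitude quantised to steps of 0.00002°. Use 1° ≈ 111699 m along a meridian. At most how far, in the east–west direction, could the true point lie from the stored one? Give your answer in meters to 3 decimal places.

0.552 meters

With a 0.00002° grid the true value lies within half a step, ±0.00002°/2 = ±1e-05°, of the stored one.
At latitude 60.3883° a degree of longitude spans 111699 m × cos 60.3883° = 111699 × 0.4941 ≈ 55192.6 m.
Maximum E–W displacement: 1e-05 × 55192.6 = 0.551926 m.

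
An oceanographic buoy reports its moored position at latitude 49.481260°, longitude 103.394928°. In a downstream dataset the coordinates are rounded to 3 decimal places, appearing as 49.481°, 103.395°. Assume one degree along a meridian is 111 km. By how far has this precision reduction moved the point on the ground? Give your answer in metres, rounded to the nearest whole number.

Δlat = 49.481260 − 49.481 = +0.000260°; Δlon = 103.394928 − 103.395 = -0.000072°.
N–S: 0.000260° × 111000 m/° = 28.86 m.
East–west at this latitude: -0.000072° × 111000 × cos 49.481° ≈ -0.000072 × 72116.7 = -5.1924 m.
Hypotenuse of the two orthogonal shifts: √(28.86² + 5.1924²) = 29.3234 m.

29 metres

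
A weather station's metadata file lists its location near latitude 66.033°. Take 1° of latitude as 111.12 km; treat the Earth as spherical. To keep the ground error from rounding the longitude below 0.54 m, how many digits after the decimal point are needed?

At 66.033° one degree of longitude covers 111120 × cos 66.033° ≈ 111120 × 0.4062 ≈ 45138.1 m.
Rounding to N decimal places gives at most 0.5 × 10⁻ᴺ degrees of error, i.e. 0.5 × 10⁻ᴺ × 45138.1 m.
Need 0.5 × 45138.1 × 10⁻ᴺ ≤ 0.54 → 10⁻ᴺ ≤ 2.393e-05, so N ≥ 4.62.
So 5 decimal places suffice (0.226 m); 4 would allow up to 2.26 m.

5 decimal places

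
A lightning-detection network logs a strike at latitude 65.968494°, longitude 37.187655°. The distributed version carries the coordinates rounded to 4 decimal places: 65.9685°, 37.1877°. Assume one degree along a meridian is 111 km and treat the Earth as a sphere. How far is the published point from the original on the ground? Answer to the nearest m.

2 m

Δlat = 65.968494 − 65.9685 = -0.000006°; Δlon = 37.187655 − 37.1877 = -0.000045°.
North–south shift: -0.000006 × 111000 = -0.666 m.
East–west at this latitude: -0.000045° × 111000 × cos 65.9685° ≈ -0.000045 × 45203.5 = -2.03416 m.
Combined displacement = (0.666² + 2.03416²)^½ ≈ 2.14041 m.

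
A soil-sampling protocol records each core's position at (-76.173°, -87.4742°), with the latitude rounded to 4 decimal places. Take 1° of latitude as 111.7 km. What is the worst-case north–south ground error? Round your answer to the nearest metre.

Rounding to 4 decimal places leaves the latitude within ±5e-05° of the true value.
So the N–S error is at most 5e-05 × 111700 = 5.585 m.

6 metres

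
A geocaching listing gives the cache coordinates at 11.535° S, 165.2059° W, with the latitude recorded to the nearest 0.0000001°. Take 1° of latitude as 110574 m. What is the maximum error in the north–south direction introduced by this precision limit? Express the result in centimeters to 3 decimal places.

Rounding to 7 decimal places leaves the latitude within ±5e-08° of the true value.
So the N–S error is at most 5e-08 × 110574 = 0.0055287 m.
That is 0.0055287 m = 0.55287 cm.

0.553 centimeters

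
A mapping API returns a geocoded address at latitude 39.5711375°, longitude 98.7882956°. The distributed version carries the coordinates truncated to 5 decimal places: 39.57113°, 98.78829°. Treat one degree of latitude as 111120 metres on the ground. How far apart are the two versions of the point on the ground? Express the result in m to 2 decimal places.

0.96 m

The latitude changed by +0.0000075° and the longitude by +0.0000056°.
North–south shift: 0.0000075 × 111120 = 0.8334 m.
East–west at this latitude: 0.0000056° × 111120 × cos 39.5711° ≈ 0.0000056 × 85655.1 = 0.479669 m.
Combined displacement = (0.8334² + 0.479669²)^½ ≈ 0.961581 m.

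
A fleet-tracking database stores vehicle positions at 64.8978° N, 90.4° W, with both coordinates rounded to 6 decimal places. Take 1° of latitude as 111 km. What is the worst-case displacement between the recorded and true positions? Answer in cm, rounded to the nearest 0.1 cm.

Rounding to 6 decimal places leaves each coordinate within ±5e-07° of the true value.
Latitude error → 5e-07 × 111000 = 0.0555 m along the meridian.
E–W at 64.8978°: 5e-07° × 111000 × cos 64.8978° = 5e-07 × 111000 × 0.4242 ≈ 0.023545 m.
The two errors are perpendicular, so the maximum displacement is √(0.0555² + 0.023545²) ≈ 0.0602878 m.
That is 0.0602878 m = 6.0288 cm.

6.0 cm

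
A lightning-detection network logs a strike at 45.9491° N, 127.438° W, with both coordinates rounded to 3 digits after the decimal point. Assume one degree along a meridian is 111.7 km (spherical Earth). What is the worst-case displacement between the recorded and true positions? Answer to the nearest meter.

Rounding to 3 decimal places leaves each coordinate within ±0.0005° of the true value.
N–S: 0.0005° × 111700 m/° = 55.85 m.
East–west component at 45.9491°: 0.0005° × 111700 × cos 45.9491° ≈ 0.0005 × 77664.7 ≈ 38.8323 m.
Worst case both components are at the extreme and orthogonal: √(55.85² + 38.8323²) ≈ 68.0233 m.

68 meters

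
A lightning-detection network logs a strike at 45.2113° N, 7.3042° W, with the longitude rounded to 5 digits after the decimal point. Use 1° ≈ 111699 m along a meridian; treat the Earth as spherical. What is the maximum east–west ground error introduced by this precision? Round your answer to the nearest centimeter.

39 centimeters

Rounding to 5 decimal places leaves the longitude within ±5e-06° of the true value.
At latitude 45.2113° a degree of longitude spans 111699 m × cos 45.2113° = 111699 × 0.7045 ≈ 78691.3 m.
Maximum E–W displacement: 5e-06 × 78691.3 = 0.393457 m.
That is 0.393457 m = 39.346 cm.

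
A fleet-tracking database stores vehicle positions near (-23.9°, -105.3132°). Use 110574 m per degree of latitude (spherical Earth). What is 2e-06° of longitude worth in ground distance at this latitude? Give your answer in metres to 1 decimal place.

At 23.9° a degree of longitude is 110574 × cos 23.9° ≈ 101093 m, so 2e-06° corresponds to 0.202185 m.

0.2 metres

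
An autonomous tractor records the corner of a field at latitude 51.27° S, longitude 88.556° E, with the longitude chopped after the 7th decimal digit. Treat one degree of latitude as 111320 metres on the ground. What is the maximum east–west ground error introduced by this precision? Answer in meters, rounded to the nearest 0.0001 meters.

Truncating at 7 decimal places can drop up to a full unit in the last place, so the longitude may be off by as much as 1e-07°.
One degree of longitude at 51.27° is 111320 × cos 51.27° ≈ 111320 × 0.6257 = 69647.5 m.
East–west error: 1e-07° × 69647.5 m/° ≈ 0.00696475 m.

0.0070 meters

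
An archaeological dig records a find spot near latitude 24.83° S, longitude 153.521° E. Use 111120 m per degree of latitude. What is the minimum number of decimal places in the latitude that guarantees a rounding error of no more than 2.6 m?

One degree of latitude covers 111120 m.
With N decimal places the half-ulp bound is 0.5·10⁻ᴺ°, or 0.5·10⁻ᴺ × 111120 m on the ground.
Setting 55560 × 10⁻ᴺ ≤ 2.6 gives 10ᴺ ≥ 2.137e+04, i.e. N ≥ 4.33.
At 4 places the error can reach 5.56 m, but 5 places keeps it to 0.556 m.

5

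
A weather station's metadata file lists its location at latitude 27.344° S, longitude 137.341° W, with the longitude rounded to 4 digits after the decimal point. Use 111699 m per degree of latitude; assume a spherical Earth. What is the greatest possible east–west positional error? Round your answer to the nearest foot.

16 feet

Rounding to 4 decimal places leaves the longitude within ±5e-05° of the true value.
At latitude 27.344° a degree of longitude spans 111699 m × cos 27.344° = 111699 × 0.8883 ≈ 99218.3 m.
East–west error: 5e-05° × 99218.3 m/° ≈ 4.96091 m.
Converting: 4.96091 m × 3.2808 ft/m ≈ 16.276 ft.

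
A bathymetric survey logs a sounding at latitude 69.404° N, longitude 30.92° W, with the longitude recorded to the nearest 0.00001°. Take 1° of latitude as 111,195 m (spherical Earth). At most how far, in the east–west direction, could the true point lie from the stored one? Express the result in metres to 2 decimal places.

0.20 metres

Rounding to 5 decimal places leaves the longitude within ±5e-06° of the true value.
At latitude 69.404° a degree of longitude spans 111195 m × cos 69.404° = 111195 × 0.3518 ≈ 39115.8 m.
Maximum E–W displacement: 5e-06 × 39115.8 = 0.195579 m.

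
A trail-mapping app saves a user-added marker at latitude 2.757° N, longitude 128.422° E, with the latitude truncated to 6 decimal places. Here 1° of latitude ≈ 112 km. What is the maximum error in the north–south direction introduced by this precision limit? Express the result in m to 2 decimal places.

0.11 m

Truncating at 6 decimal places can drop up to a full unit in the last place, so the latitude may be off by as much as 1e-06°.
So the N–S error is at most 1e-06 × 112000 = 0.112 m.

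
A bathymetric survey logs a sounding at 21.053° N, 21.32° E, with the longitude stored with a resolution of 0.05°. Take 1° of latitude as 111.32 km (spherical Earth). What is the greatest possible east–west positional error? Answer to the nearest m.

With a 0.05° grid the true value lies within half a step, ±0.05°/2 = ±0.025°, of the stored one.
At latitude 21.053° a degree of longitude spans 111320 m × cos 21.053° = 111320 × 0.9332 ≈ 103889 m.
East–west error: 0.025° × 103889 m/° ≈ 2597.23 m.

2597 m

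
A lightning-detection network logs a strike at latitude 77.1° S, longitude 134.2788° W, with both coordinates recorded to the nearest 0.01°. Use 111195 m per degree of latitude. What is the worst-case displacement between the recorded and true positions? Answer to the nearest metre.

570 metres

Rounding to 2 decimal places leaves each coordinate within ±0.005° of the true value.
Latitude error → 0.005 × 111195 = 555.975 m along the meridian.
East–west component at 77.1°: 0.005° × 111195 × cos 77.1° ≈ 0.005 × 24824.3 ≈ 124.121 m.
Worst case both components are at the extreme and orthogonal: √(555.975² + 124.121²) ≈ 569.662 m.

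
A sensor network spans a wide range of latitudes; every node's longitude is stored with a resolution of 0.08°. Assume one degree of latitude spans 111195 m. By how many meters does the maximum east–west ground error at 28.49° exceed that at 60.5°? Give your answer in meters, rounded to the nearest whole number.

With a 0.08° grid the true value lies within half a step, ±0.08°/2 = ±0.04°, of the stored one.
At 28.49°: 0.04° × 111195 × cos 28.49° = 0.04 × 111195 × 0.8789 ≈ 3909.2 m.
At 60.5°: 0.04° × 111195 × cos 60.5° = 0.04 × 111195 × 0.4924 ≈ 2190.2 m.
So the lower-latitude error exceeds the higher by 3909.2 − 2190.2 = 1719 m.

1719 meters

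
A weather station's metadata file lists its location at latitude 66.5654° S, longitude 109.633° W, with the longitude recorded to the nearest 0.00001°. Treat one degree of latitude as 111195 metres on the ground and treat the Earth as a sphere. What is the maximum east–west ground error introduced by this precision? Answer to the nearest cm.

22 cm

Rounding to 5 decimal places leaves the longitude within ±5e-06° of the true value.
One degree of longitude at 66.5654° is 111195 × cos 66.5654° ≈ 111195 × 0.3977 = 44222.5 m.
Maximum E–W displacement: 5e-06 × 44222.5 = 0.221112 m.
That is 0.221112 m = 22.111 cm.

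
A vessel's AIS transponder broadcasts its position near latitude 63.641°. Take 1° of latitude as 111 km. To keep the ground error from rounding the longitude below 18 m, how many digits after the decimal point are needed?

4 decimal places

At 63.641° one degree of longitude covers 111000 × cos 63.641° ≈ 111000 × 0.4440 ≈ 49283.3 m.
Rounding to N decimal places gives at most 0.5 × 10⁻ᴺ degrees of error, i.e. 0.5 × 10⁻ᴺ × 49283.3 m.
Setting 24641.7 × 10⁻ᴺ ≤ 18 gives 10ᴺ ≥ 1369, i.e. N ≥ 3.14.
At 3 places the error can reach 24.6 m, but 4 places keeps it to 2.46 m.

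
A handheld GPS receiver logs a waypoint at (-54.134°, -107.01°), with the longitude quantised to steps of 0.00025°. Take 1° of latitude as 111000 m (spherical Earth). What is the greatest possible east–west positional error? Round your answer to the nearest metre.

With a 0.00025° grid the true value lies within half a step, ±0.00025°/2 = ±0.000125°, of the stored one.
Parallels shrink by cos φ, so at 54.134° a degree of longitude is 111000 × 0.5859 ≈ 65034 m.
Maximum E–W displacement: 0.000125 × 65034 = 8.12925 m.

8 metres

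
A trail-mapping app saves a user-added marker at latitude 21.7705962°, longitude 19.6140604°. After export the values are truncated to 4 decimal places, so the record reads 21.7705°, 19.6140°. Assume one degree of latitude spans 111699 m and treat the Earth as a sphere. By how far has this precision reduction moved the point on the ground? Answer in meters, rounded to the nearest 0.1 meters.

12.4 meters

The latitude changed by +0.0000962° and the longitude by +0.0000604°.
North–south shift: 0.0000962 × 111699 = 10.7454 m.
E–W at 21.7705°: 0.0000604° × 111699 × cos 21.7705° = 0.0000604 × 111699 × 0.9287 ≈ 6.26543 m.
Distance: √(10.7454² + 6.26543²) ≈ 12.4387 m.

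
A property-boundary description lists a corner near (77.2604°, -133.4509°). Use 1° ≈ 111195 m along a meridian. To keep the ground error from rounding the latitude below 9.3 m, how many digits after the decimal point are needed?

4

One degree of latitude covers 111195 m.
Rounding to N decimal places gives at most 0.5 × 10⁻ᴺ degrees of error, i.e. 0.5 × 10⁻ᴺ × 111195 m.
Setting 55597.5 × 10⁻ᴺ ≤ 9.3 gives 10ᴺ ≥ 5978, i.e. N ≥ 3.78.
So 4 decimal places suffice (5.56 m); 3 would allow up to 55.6 m.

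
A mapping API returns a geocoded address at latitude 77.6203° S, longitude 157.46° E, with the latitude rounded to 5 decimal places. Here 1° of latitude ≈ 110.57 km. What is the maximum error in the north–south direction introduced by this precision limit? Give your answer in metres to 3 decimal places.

0.553 metres

Rounding to 5 decimal places leaves the latitude within ±5e-06° of the true value.
North–south distance: 5e-06° × 110570 m/° = 0.55285 m.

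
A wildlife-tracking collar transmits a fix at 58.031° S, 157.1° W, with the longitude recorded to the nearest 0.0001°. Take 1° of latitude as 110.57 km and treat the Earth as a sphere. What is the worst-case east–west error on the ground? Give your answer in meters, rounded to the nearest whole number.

Rounding to 4 decimal places leaves the longitude within ±5e-05° of the true value.
Parallels shrink by cos φ, so at 58.031° a degree of longitude is 110570 × 0.5295 ≈ 58542.4 m.
So at most 5e-05° × 58542.4 ≈ 2.92712 m east–west.

3 meters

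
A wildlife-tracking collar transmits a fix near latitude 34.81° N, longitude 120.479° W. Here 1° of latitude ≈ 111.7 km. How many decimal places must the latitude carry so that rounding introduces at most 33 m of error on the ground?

One degree of latitude covers 111700 m.
With N decimal places the half-ulp bound is 0.5·10⁻ᴺ°, or 0.5·10⁻ᴺ × 111700 m on the ground.
Need 0.5 × 111700 × 10⁻ᴺ ≤ 33 → 10⁻ᴺ ≤ 5.909e-04, so N ≥ 3.23.
So 4 decimal places suffice (5.58 m); 3 would allow up to 55.9 m.

4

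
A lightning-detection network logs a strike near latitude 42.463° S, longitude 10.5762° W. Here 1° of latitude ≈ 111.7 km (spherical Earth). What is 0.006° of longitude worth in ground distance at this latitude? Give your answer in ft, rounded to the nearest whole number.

At 42.463° a degree of longitude is 111700 × cos 42.463° ≈ 82402.6 m, so 0.006° corresponds to 494.416 m.
Converting: 494.416 m × 3.2808 ft/m ≈ 1622.1 ft.

1622 ft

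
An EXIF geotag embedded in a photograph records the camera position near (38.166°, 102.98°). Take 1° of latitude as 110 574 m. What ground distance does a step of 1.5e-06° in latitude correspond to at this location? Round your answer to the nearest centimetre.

1.5e-06° × 110574 m/° = 0.165861 m.
That is 0.165861 m = 16.586 cm.

17 centimetres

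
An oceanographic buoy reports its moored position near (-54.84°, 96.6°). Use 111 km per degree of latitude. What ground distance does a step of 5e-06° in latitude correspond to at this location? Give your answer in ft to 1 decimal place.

5e-06° × 111000 m/° = 0.555 m.
Converting: 0.555 m × 3.2808 ft/m ≈ 1.8209 ft.

1.8 ft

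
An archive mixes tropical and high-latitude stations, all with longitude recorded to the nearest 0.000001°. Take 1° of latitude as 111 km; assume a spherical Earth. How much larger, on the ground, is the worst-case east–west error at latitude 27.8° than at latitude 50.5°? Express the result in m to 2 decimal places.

Rounding to 6 decimal places leaves the longitude within ±5e-07° of the true value.
At 27.8°: 5e-07° × 111000 × cos 27.8° = 5e-07 × 111000 × 0.8846 ≈ 0.049094 m.
At 50.5°: 5e-07° × 111000 × cos 50.5° = 5e-07 × 111000 × 0.6361 ≈ 0.035302 m.
Difference: 0.049094 − 0.035302 = 0.013792 m.

0.01 m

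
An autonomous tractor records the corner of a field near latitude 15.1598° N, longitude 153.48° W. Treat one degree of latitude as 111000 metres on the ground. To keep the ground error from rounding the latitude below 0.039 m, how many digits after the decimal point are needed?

7

One degree of latitude covers 111000 m.
With N decimal places the half-ulp bound is 0.5·10⁻ᴺ°, or 0.5·10⁻ᴺ × 111000 m on the ground.
Need 0.5 × 111000 × 10⁻ᴺ ≤ 0.039 → 10⁻ᴺ ≤ 7.027e-07, so N ≥ 6.15.
So 7 decimal places suffice (0.00555 m); 6 would allow up to 0.0555 m.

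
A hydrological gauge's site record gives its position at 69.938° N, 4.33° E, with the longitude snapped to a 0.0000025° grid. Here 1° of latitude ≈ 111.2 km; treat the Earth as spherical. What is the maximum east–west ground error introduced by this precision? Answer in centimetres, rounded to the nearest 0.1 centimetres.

4.8 centimetres

With a 0.0000025° grid the true value lies within half a step, ±0.0000025°/2 = ±1.25e-06°, of the stored one.
At latitude 69.938° a degree of longitude spans 111200 m × cos 69.938° = 111200 × 0.3430 ≈ 38145.7 m.
Maximum E–W displacement: 1.25e-06 × 38145.7 = 0.0476821 m.
That is 0.0476821 m = 4.7682 cm.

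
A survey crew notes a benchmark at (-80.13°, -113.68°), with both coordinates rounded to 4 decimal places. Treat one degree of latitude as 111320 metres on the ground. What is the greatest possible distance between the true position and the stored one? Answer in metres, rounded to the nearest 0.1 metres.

Rounding to 4 decimal places leaves each coordinate within ±5e-05° of the true value.
Latitude error → 5e-05 × 111320 = 5.566 m along the meridian.
East–west component at 80.13°: 5e-05° × 111320 × cos 80.13° ≈ 5e-05 × 19081.7 ≈ 0.954086 m.
Worst case both components are at the extreme and orthogonal: √(5.566² + 0.954086²) ≈ 5.64718 m.

5.6 metres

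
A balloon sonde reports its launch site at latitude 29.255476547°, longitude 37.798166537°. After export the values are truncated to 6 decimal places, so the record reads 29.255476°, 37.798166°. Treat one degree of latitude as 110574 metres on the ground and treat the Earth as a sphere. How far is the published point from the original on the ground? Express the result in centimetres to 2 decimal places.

The latitude changed by +0.000000547° and the longitude by +0.000000537°.
North–south shift: 0.000000547 × 110574 = 0.060484 m.
E–W at 29.2555°: 0.000000537° × 110574 × cos 29.2555° = 0.000000537 × 110574 × 0.8724 ≈ 0.0518045 m.
Hypotenuse of the two orthogonal shifts: √(0.060484² + 0.0518045²) = 0.0796368 m.
That is 0.0796368 m = 7.9637 cm.

7.96 centimetres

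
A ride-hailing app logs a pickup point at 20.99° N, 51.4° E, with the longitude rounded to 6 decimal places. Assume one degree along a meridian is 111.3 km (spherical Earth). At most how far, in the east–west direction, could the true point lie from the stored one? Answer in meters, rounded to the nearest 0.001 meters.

Rounding to 6 decimal places leaves the longitude within ±5e-07° of the true value.
One degree of longitude at 20.99° is 111300 × cos 20.99° ≈ 111300 × 0.9336 = 103914 m.
So at most 5e-07° × 103914 ≈ 0.0519572 m east–west.

0.052 meters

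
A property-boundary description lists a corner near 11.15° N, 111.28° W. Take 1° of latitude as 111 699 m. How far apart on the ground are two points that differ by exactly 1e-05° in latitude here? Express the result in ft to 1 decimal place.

3.7 ft

1e-05° × 111699 m/° = 1.11699 m.
In feet: 1.11699 m ÷ 0.3048 ≈ 3.6647 ft.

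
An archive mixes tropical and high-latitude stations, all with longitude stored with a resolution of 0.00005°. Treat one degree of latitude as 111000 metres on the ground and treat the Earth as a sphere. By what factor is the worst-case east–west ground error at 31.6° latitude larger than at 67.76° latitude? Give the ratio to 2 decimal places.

With a 0.00005° grid the true value lies within half a step, ±0.00005°/2 = ±2.5e-05°, of the stored one.
At 31.6°: 2.5e-05° × 111000 × cos 31.6° = 2.5e-05 × 111000 × 0.8517 ≈ 2.3635 m.
Error at 67.76° = 2.5e-05° × 111000 × cos 67.76° ≈ 2.775 × 0.3785 = 1.0503 m.
The ratio reduces to cos 31.6° / cos 67.76° = 0.8517/0.3785 ≈ 2.2503.

2.25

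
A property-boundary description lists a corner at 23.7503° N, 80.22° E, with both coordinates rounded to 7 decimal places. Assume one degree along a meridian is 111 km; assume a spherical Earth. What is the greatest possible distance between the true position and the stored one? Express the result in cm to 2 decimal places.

0.75 cm

Rounding to 7 decimal places leaves each coordinate within ±5e-08° of the true value.
North–south component: 5e-08° × 111000 = 0.00555 m.
E–W at 23.7503°: 5e-08° × 111000 × cos 23.7503° = 5e-08 × 111000 × 0.9153 ≈ 0.00507997 m.
Combining orthogonally: (0.00555² + 0.00507997²)^½ ≈ 0.00752387 m.
That is 0.00752387 m = 0.75239 cm.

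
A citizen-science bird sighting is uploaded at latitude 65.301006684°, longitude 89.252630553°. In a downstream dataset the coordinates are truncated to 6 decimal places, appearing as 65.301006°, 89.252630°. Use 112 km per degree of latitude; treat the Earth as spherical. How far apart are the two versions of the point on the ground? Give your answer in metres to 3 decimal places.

The latitude changed by +0.000000684° and the longitude by +0.000000553°.
N–S: 0.000000684° × 112000 m/° = 0.076608 m.
E–W at 65.301°: 0.000000553° × 112000 × cos 65.301° = 0.000000553 × 112000 × 0.4179 ≈ 0.02588 m.
Combined displacement = (0.076608² + 0.02588²)^½ ≈ 0.0808614 m.

0.081 metres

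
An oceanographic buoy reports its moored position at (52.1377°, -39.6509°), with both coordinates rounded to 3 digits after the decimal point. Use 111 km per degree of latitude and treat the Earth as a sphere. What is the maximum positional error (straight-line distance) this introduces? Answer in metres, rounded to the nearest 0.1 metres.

65.1 metres

Rounding to 3 decimal places leaves each coordinate within ±0.0005° of the true value.
North–south component: 0.0005° × 111000 = 55.5 m.
Longitude error → 0.0005 × 111000 × cos 52.1377° = 0.0005 × 111000 × 0.6138 ≈ 34.064 m.
Worst case both components are at the extreme and orthogonal: √(55.5² + 34.064²) ≈ 65.1199 m.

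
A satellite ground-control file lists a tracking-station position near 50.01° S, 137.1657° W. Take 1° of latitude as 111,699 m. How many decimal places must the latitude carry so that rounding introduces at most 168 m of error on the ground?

3

One degree of latitude covers 111699 m.
With N decimal places the half-ulp bound is 0.5·10⁻ᴺ°, or 0.5·10⁻ᴺ × 111699 m on the ground.
Need 0.5 × 111699 × 10⁻ᴺ ≤ 168 → 10⁻ᴺ ≤ 3.008e-03, so N ≥ 2.52.
So 3 decimal places suffice (55.8 m); 2 would allow up to 558 m.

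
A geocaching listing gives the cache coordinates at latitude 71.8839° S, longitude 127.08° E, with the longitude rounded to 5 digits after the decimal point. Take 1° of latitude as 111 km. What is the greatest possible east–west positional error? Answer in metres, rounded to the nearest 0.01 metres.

Rounding to 5 decimal places leaves the longitude within ±5e-06° of the true value.
One degree of longitude at 71.8839° is 111000 × cos 71.8839° ≈ 111000 × 0.3109 = 34514.7 m.
East–west error: 5e-06° × 34514.7 m/° ≈ 0.172574 m.

0.17 metres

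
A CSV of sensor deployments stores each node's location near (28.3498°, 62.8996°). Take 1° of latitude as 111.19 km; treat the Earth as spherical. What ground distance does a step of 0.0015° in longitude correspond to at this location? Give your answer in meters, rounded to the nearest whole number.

147 meters

0.0015° of longitude at 28.3498° is 0.0015 × 111190 × cos 28.3498° ≈ 0.0015 × 97854.4 = 146.782 m.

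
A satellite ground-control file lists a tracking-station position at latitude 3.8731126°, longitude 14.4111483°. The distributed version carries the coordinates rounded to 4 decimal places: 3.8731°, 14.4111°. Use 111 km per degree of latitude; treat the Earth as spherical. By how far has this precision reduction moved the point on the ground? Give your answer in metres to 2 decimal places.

Δlat = 3.8731126 − 3.8731 = +0.0000126°; Δlon = 14.4111483 − 14.4111 = +0.0000483°.
North–south shift: 0.0000126 × 111000 = 1.3986 m.
E–W at 3.8731°: 0.0000483° × 111000 × cos 3.8731° = 0.0000483 × 111000 × 0.9977 ≈ 5.34906 m.
Distance: √(1.3986² + 5.34906²) ≈ 5.52888 m.

5.53 metres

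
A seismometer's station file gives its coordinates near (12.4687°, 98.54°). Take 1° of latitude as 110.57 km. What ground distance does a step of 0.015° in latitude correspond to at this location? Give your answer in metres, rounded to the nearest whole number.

1659 metres

Along a meridian 0.015° is 0.015 × 110570 = 1658.55 m.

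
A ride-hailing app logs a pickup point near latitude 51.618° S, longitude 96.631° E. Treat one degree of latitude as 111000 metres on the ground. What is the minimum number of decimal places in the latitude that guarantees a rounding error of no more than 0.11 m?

6 decimal places

One degree of latitude covers 111000 m.
With N decimal places the half-ulp bound is 0.5·10⁻ᴺ°, or 0.5·10⁻ᴺ × 111000 m on the ground.
Setting 55500 × 10⁻ᴺ ≤ 0.11 gives 10ᴺ ≥ 5.045e+05, i.e. N ≥ 5.70.
At 5 places the error can reach 0.555 m, but 6 places keeps it to 0.0555 m.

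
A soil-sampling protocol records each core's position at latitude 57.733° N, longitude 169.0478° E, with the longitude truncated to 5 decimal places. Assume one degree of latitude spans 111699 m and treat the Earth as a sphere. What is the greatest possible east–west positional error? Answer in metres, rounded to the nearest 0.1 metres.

0.6 metres

Truncating at 5 decimal places can drop up to a full unit in the last place, so the longitude may be off by as much as 1e-05°.
Parallels shrink by cos φ, so at 57.733° a degree of longitude is 111699 × 0.5339 ≈ 59632.2 m.
So at most 1e-05° × 59632.2 ≈ 0.596322 m east–west.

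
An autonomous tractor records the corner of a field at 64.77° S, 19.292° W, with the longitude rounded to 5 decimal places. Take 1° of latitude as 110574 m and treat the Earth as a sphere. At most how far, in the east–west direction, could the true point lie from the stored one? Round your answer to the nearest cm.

24 cm

Rounding to 5 decimal places leaves the longitude within ±5e-06° of the true value.
At latitude 64.77° a degree of longitude spans 110574 m × cos 64.77° = 110574 × 0.4263 ≈ 47132.5 m.
East–west error: 5e-06° × 47132.5 m/° ≈ 0.235662 m.
That is 0.235662 m = 23.566 cm.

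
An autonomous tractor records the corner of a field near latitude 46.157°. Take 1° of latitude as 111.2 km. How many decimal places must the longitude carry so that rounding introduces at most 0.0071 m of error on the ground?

At 46.157° one degree of longitude covers 111200 × cos 46.157° ≈ 111200 × 0.6927 ≈ 77026.5 m.
N decimal places → at most half a unit in the last place, 0.5 × 10⁻ᴺ° = 77026.5/2 × 10⁻ᴺ m.
Setting 38513.3 × 10⁻ᴺ ≤ 0.0071 gives 10ᴺ ≥ 5.424e+06, i.e. N ≥ 6.73.
N = 6 would give 0.0385 m (too coarse); N = 7 gives 0.00385 m ≤ 0.0071 m.

7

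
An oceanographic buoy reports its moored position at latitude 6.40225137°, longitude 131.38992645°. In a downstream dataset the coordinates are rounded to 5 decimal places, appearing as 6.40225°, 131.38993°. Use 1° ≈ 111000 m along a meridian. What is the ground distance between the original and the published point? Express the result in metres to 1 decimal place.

The latitude changed by +0.00000137° and the longitude by -0.00000355°.
North–south shift: 0.00000137 × 111000 = 0.15207 m.
East–west at this latitude: -0.00000355° × 111000 × cos 6.40225° ≈ -0.00000355 × 110308 = -0.391593 m.
Hypotenuse of the two orthogonal shifts: √(0.15207² + 0.391593²) = 0.420083 m.

0.4 metres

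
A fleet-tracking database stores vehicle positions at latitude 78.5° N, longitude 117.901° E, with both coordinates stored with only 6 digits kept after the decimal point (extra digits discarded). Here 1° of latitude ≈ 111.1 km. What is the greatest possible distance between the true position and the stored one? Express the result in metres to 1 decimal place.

0.1 metres

Truncating at 6 decimal places can drop up to a full unit in the last place, so each coordinate may be off by as much as 1e-06°.
N–S: 1e-06° × 111100 m/° = 0.1111 m.
Longitude error → 1e-06 × 111100 × cos 78.5° = 1e-06 × 111100 × 0.1994 ≈ 0.0221498 m.
The two errors are perpendicular, so the maximum displacement is √(0.1111² + 0.0221498²) ≈ 0.113286 m.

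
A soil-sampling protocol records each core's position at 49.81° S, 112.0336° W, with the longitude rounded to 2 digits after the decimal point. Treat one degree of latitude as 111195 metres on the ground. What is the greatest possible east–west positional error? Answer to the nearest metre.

Rounding to 2 decimal places leaves the longitude within ±0.005° of the true value.
Parallels shrink by cos φ, so at 49.81° a degree of longitude is 111195 × 0.6453 ≈ 71756.8 m.
Maximum E–W displacement: 0.005 × 71756.8 = 358.784 m.

359 metres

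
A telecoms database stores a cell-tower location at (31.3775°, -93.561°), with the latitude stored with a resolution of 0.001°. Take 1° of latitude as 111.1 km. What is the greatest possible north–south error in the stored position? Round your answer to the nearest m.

With a 0.001° grid the true value lies within half a step, ±0.001°/2 = ±0.0005°, of the stored one.
Along the meridian that is 0.0005° × 111100 m/° = 55.55 m.

56 m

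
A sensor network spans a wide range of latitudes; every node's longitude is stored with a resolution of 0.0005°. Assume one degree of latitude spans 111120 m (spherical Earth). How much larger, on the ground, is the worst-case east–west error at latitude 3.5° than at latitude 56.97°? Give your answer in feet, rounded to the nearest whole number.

With a 0.0005° grid the true value lies within half a step, ±0.0005°/2 = ±0.00025°, of the stored one.
At 3.5°: 0.00025° × 111120 × cos 3.5° = 0.00025 × 111120 × 0.9981 ≈ 27.728 m.
At 56.97°: 0.00025° × 111120 × cos 56.97° = 0.00025 × 111120 × 0.5451 ≈ 15.142 m.
So the lower-latitude error exceeds the higher by 27.728 − 15.142 = 12.586 m.
In feet: 12.5859 m ÷ 0.3048 ≈ 41.292 ft.

41 feet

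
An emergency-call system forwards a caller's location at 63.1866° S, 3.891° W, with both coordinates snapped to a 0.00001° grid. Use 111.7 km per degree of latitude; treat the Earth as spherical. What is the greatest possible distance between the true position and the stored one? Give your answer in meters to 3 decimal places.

With a 0.00001° grid the true value lies within half a step, ±0.00001°/2 = ±5e-06°, of the stored one.
North–south component: 5e-06° × 111700 = 0.5585 m.
East–west component at 63.1866°: 5e-06° × 111700 × cos 63.1866° ≈ 5e-06 × 50386.3 ≈ 0.251932 m.
Combining orthogonally: (0.5585² + 0.251932²)^½ ≈ 0.612692 m.

0.613 meters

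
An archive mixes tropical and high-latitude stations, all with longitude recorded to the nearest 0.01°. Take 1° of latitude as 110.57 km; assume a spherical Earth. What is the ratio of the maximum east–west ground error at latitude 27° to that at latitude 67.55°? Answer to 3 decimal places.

Rounding to 2 decimal places leaves the longitude within ±0.005° of the true value.
At 27°: 0.005° × 110570 × cos 27° = 0.005 × 110570 × 0.8910 ≈ 492.59 m.
Error at 67.55° = 0.005° × 110570 × cos 67.55° ≈ 552.85 × 0.3819 = 211.12 m.
The ratio reduces to cos 27° / cos 67.55° = 0.8910/0.3819 ≈ 2.3332.

2.333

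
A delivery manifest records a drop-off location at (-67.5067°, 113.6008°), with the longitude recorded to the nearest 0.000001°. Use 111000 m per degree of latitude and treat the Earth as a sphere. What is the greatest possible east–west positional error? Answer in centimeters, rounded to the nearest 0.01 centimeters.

Rounding to 6 decimal places leaves the longitude within ±5e-07° of the true value.
One degree of longitude at 67.5067° is 111000 × cos 67.5067° ≈ 111000 × 0.3826 = 42465.9 m.
So at most 5e-07° × 42465.9 ≈ 0.0212329 m east–west.
That is 0.0212329 m = 2.1233 cm.

2.12 centimeters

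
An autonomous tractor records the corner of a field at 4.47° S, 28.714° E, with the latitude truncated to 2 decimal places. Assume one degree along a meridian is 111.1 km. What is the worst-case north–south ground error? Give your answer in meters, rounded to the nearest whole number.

1111 meters

Truncating at 2 decimal places can drop up to a full unit in the last place, so the latitude may be off by as much as 0.01°.
Along the meridian that is 0.01° × 111100 m/° = 1111 m.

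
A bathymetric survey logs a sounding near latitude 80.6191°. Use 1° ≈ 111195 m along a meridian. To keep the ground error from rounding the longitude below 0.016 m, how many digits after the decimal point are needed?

At 80.6191° one degree of longitude covers 111195 × cos 80.6191° ≈ 111195 × 0.1630 ≈ 18124.5 m.
With N decimal places the half-ulp bound is 0.5·10⁻ᴺ°, or 0.5·10⁻ᴺ × 18124.5 m on the ground.
Setting 9062.23 × 10⁻ᴺ ≤ 0.016 gives 10ᴺ ≥ 5.664e+05, i.e. N ≥ 5.75.
N = 5 would give 0.0906 m (too coarse); N = 6 gives 0.00906 m ≤ 0.016 m.

6 decimal places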